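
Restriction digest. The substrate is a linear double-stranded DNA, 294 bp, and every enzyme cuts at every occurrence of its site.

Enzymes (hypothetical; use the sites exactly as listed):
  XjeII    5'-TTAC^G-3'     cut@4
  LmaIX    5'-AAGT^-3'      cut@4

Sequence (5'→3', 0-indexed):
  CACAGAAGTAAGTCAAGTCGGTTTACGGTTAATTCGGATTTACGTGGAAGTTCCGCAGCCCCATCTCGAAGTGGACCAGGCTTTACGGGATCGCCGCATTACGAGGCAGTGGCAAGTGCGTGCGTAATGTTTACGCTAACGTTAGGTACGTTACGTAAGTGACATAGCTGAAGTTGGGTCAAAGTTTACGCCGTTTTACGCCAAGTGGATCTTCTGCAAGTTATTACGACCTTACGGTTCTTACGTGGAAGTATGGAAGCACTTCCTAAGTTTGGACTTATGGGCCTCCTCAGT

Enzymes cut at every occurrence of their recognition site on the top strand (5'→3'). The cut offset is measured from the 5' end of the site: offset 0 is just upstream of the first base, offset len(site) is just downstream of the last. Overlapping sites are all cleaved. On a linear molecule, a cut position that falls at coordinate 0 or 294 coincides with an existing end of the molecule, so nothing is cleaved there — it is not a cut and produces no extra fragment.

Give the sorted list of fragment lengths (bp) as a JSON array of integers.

Per-enzyme occurrences:
  XjeII TTACG/4: at [22, 39, 82, 98, 130, 150, 185, 195, 223, 231, 240] ⇒ [26, 43, 86, 102, 134, 154, 189, 199, 227, 235, 244]
  LmaIX AAGT/4: at [5, 9, 14, 47, 68, 113, 156, 170, 181, 202, 217, 248, 267] ⇒ [9, 13, 18, 51, 72, 117, 160, 174, 185, 206, 221, 252, 271]

All cut coordinates (distinct, sorted): [9, 13, 18, 26, 43, 51, 72, 86, 102, 117, 134, 154, 160, 174, 185, 189, 199, 206, 221, 227, 235, 244, 252, 271]

Fragments:
  [0,9): 9 bp
  [9,13): 4 bp
  [13,18): 5 bp
  [18,26): 8 bp
  [26,43): 17 bp
  [43,51): 8 bp
  [51,72): 21 bp
  [72,86): 14 bp
  [86,102): 16 bp
  [102,117): 15 bp
  [117,134): 17 bp
  [134,154): 20 bp
  [154,160): 6 bp
  [160,174): 14 bp
  [174,185): 11 bp
  [185,189): 4 bp
  [189,199): 10 bp
  [199,206): 7 bp
  [206,221): 15 bp
  [221,227): 6 bp
  [227,235): 8 bp
  [235,244): 9 bp
  [244,252): 8 bp
  [252,271): 19 bp
  [271,294): 23 bp

[4,4,5,6,6,7,8,8,8,8,9,9,10,11,14,14,15,15,16,17,17,19,20,21,23]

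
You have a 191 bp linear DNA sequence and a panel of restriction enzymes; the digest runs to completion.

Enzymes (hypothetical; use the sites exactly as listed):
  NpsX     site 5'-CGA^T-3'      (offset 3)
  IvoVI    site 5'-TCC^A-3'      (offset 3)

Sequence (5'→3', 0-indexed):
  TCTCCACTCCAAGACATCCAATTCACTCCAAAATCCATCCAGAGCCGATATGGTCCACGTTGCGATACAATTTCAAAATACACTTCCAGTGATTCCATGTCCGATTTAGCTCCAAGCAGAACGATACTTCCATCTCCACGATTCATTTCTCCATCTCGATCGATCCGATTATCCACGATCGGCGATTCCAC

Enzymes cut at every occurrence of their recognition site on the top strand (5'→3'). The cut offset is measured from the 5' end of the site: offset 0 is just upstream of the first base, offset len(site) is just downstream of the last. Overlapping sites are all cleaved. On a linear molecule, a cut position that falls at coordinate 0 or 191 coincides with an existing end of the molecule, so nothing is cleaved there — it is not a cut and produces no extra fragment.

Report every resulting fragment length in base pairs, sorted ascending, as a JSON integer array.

Scan for sites:
  NpsX (CGAT, off=3): starts [45, 62, 101, 121, 138, 156, 160, 165, 175, 182] → cuts [48, 65, 104, 124, 141, 159, 163, 168, 178, 185]
  IvoVI (TCCA, off=3): starts [2, 7, 16, 26, 33, 37, 53, 84, 93, 110, 128, 134, 149, 171, 186] → cuts [5, 10, 19, 29, 36, 40, 56, 87, 96, 113, 131, 137, 152, 174, 189]

Pooled cuts: [5, 10, 19, 29, 36, 40, 48, 56, 65, 87, 96, 104, 113, 124, 131, 137, 141, 152, 159, 163, 168, 174, 178, 185, 189]

Fragments:
  [0,5): 5 bp
  [5,10): 5 bp
  [10,19): 9 bp
  [19,29): 10 bp
  [29,36): 7 bp
  [36,40): 4 bp
  [40,48): 8 bp
  [48,56): 8 bp
  [56,65): 9 bp
  [65,87): 22 bp
  [87,96): 9 bp
  [96,104): 8 bp
  [104,113): 9 bp
  [113,124): 11 bp
  [124,131): 7 bp
  [131,137): 6 bp
  [137,141): 4 bp
  [141,152): 11 bp
  [152,159): 7 bp
  [159,163): 4 bp
  [163,168): 5 bp
  [168,174): 6 bp
  [174,178): 4 bp
  [178,185): 7 bp
  [185,189): 4 bp
  [189,191): 2 bp

[2,4,4,4,4,4,5,5,5,6,6,7,7,7,7,8,8,8,9,9,9,9,10,11,11,22]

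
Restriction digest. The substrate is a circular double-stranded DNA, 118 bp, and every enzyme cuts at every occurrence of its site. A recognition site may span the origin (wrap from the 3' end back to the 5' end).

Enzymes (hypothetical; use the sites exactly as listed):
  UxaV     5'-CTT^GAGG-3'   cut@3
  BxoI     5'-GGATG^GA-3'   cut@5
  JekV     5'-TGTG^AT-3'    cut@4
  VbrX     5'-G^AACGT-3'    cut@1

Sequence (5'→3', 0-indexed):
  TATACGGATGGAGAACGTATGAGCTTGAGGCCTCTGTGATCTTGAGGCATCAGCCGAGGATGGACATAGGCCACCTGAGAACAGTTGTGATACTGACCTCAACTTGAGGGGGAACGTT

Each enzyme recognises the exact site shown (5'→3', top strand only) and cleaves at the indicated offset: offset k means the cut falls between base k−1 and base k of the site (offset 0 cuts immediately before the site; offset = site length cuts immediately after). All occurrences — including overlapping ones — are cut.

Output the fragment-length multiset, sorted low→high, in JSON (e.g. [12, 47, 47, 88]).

Per-enzyme occurrences:
  UxaV CTTGAGG/3: at [23, 40, 102] ⇒ [26, 43, 105]
  BxoI GGATGGA/5: at [5, 57] ⇒ [10, 62]
  JekV TGTGAT/4: at [34, 85] ⇒ [38, 89]
  VbrX GAACGT/1: at [12, 111] ⇒ [13, 112]

Pooled cuts: [10, 13, 26, 38, 43, 62, 89, 105, 112]

Fragment lengths:
  10→13: 3 bp
  13→26: 13 bp
  26→38: 12 bp
  38→43: 5 bp
  43→62: 19 bp
  62→89: 27 bp
  89→105: 16 bp
  105→112: 7 bp
  112→10 (wrap): 118-112+10 = 16 bp

[3,5,7,12,13,16,16,19,27]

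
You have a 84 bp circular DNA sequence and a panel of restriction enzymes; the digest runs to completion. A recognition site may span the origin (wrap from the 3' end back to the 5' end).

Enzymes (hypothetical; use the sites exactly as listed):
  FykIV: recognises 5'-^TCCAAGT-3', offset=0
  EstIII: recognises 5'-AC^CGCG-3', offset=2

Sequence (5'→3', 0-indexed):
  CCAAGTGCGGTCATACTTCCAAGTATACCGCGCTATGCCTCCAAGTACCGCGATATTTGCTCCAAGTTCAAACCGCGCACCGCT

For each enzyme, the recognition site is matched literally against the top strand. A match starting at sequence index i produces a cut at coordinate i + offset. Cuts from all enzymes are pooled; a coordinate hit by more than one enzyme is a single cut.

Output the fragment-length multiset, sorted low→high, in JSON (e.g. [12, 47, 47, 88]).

[9,10,11,11,12,13,18]

Site scan:
  FykIV TCCAAGT/0: at [17, 39, 60, 83] ⇒ [17, 39, 60, 83]
  EstIII ACCGCG/2: at [26, 46, 71] ⇒ [28, 48, 73]

All cut coordinates (distinct, sorted): [17, 28, 39, 48, 60, 73, 83]

Fragment lengths:
  17→28: 11 bp
  28→39: 11 bp
  39→48: 9 bp
  48→60: 12 bp
  60→73: 13 bp
  73→83: 10 bp
  83→17 (wrap): 84-83+17 = 18 bp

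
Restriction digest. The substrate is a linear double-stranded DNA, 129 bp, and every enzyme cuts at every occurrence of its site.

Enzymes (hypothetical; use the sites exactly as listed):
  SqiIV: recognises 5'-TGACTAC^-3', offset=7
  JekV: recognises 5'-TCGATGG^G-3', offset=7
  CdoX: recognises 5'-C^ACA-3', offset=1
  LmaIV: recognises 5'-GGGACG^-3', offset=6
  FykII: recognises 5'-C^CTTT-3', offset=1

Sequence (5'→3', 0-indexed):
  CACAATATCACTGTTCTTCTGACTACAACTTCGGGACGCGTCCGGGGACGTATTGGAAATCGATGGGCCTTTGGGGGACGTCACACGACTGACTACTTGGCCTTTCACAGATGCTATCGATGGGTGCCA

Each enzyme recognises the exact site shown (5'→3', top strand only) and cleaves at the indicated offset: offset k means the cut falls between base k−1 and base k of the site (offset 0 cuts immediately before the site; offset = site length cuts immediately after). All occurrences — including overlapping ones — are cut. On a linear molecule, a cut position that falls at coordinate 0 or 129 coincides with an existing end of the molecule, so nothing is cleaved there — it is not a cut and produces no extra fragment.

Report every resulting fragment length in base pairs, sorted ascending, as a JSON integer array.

[1,2,2,5,5,6,12,12,12,14,16,17,25]

Site scan:
  SqiIV TGACTAC/7: at [19, 89] ⇒ [26, 96]
  JekV TCGATGGG/7: at [59, 116] ⇒ [66, 123]
  CdoX CACA/1: at [0, 81, 105] ⇒ [1, 82, 106]
  LmaIV GGGACG/6: at [32, 44, 74] ⇒ [38, 50, 80]
  FykII CCTTT/1: at [67, 100] ⇒ [68, 101]

All cut coordinates (distinct, sorted): [1, 26, 38, 50, 66, 68, 80, 82, 96, 101, 106, 123]

Fragment lengths:
  [0,1): 1 bp
  [1,26): 25 bp
  [26,38): 12 bp
  [38,50): 12 bp
  [50,66): 16 bp
  [66,68): 2 bp
  [68,80): 12 bp
  [80,82): 2 bp
  [82,96): 14 bp
  [96,101): 5 bp
  [101,106): 5 bp
  [106,123): 17 bp
  [123,129): 6 bp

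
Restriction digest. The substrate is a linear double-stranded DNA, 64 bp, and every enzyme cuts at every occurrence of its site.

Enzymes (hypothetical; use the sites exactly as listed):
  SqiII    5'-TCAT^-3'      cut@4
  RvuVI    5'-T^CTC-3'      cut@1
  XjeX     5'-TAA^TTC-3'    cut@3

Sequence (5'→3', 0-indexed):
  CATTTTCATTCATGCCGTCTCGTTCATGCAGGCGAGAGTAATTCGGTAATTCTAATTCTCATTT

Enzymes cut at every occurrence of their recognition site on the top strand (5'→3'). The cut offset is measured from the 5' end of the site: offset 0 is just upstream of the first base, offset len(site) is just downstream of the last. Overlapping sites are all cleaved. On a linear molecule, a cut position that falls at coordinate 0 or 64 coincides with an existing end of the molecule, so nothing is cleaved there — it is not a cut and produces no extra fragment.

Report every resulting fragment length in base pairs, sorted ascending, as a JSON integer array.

Scan for sites:
  SqiII TCAT/4: at [5, 9, 23, 58] ⇒ [9, 13, 27, 62]
  RvuVI TCTC/1: at [17, 56] ⇒ [18, 57]
  XjeX TAATTC/3: at [38, 46, 52] ⇒ [41, 49, 55]

All cut coordinates (distinct, sorted): [9, 13, 18, 27, 41, 49, 55, 57, 62]

Fragments:
  [0,9): 9 bp
  [9,13): 4 bp
  [13,18): 5 bp
  [18,27): 9 bp
  [27,41): 14 bp
  [41,49): 8 bp
  [49,55): 6 bp
  [55,57): 2 bp
  [57,62): 5 bp
  [62,64): 2 bp

[2,2,4,5,5,6,8,9,9,14]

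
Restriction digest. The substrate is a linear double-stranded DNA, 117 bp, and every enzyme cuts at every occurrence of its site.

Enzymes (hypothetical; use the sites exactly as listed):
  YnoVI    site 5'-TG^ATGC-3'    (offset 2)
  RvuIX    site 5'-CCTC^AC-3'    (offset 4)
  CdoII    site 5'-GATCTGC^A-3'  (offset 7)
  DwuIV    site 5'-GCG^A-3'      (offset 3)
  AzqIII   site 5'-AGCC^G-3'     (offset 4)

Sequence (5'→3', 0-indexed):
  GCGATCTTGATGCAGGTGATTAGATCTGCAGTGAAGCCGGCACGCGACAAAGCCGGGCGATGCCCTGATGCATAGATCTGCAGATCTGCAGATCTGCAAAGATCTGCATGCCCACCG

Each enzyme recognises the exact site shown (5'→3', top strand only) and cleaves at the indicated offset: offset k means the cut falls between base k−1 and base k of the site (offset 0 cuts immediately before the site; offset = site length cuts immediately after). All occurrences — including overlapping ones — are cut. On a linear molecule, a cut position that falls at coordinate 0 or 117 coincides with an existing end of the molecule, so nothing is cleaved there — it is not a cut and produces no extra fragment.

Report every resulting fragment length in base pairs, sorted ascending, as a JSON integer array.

[3,5,6,8,8,8,8,8,9,10,10,14,20]

Site scan:
  YnoVI TGATGC/2: at [7, 65] ⇒ [9, 67]
  RvuIX (CCTCAC, off=4): no sites
  CdoII GATCTGCA/7: at [22, 74, 82, 90, 100] ⇒ [29, 81, 89, 97, 107]
  DwuIV GCGA/3: at [0, 43, 56] ⇒ [3, 46, 59]
  AzqIII AGCCG/4: at [34, 50] ⇒ [38, 54]

All cut coordinates (distinct, sorted): [3, 9, 29, 38, 46, 54, 59, 67, 81, 89, 97, 107]

Fragment lengths:
  [0,3): 3 bp
  [3,9): 6 bp
  [9,29): 20 bp
  [29,38): 9 bp
  [38,46): 8 bp
  [46,54): 8 bp
  [54,59): 5 bp
  [59,67): 8 bp
  [67,81): 14 bp
  [81,89): 8 bp
  [89,97): 8 bp
  [97,107): 10 bp
  [107,117): 10 bp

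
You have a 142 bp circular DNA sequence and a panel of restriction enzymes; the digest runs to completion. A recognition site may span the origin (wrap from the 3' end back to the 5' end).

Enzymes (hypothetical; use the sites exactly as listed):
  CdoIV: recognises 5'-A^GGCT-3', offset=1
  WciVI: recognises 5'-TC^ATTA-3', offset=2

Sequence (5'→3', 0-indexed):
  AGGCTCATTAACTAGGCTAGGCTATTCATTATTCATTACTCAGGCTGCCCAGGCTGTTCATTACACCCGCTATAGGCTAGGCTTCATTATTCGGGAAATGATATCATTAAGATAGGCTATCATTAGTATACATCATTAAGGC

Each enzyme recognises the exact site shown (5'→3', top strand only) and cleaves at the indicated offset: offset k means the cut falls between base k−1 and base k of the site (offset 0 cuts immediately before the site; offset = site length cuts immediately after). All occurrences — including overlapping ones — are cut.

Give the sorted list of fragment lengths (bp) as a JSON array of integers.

[5,5,5,6,7,7,8,8,8,8,9,9,9,13,15,20]

Per-enzyme occurrences:
  CdoIV AGGCT/1: at [0, 13, 18, 41, 50, 73, 78, 113] ⇒ [1, 14, 19, 42, 51, 74, 79, 114]
  WciVI TCATTA/2: at [4, 25, 32, 57, 83, 103, 119, 132] ⇒ [6, 27, 34, 59, 85, 105, 121, 134]

Pooled cuts: [1, 6, 14, 19, 27, 34, 42, 51, 59, 74, 79, 85, 105, 114, 121, 134]

Fragment lengths:
  1→6: 5 bp
  6→14: 8 bp
  14→19: 5 bp
  19→27: 8 bp
  27→34: 7 bp
  34→42: 8 bp
  42→51: 9 bp
  51→59: 8 bp
  59→74: 15 bp
  74→79: 5 bp
  79→85: 6 bp
  85→105: 20 bp
  105→114: 9 bp
  114→121: 7 bp
  121→134: 13 bp
  134→1 (wrap): 142-134+1 = 9 bp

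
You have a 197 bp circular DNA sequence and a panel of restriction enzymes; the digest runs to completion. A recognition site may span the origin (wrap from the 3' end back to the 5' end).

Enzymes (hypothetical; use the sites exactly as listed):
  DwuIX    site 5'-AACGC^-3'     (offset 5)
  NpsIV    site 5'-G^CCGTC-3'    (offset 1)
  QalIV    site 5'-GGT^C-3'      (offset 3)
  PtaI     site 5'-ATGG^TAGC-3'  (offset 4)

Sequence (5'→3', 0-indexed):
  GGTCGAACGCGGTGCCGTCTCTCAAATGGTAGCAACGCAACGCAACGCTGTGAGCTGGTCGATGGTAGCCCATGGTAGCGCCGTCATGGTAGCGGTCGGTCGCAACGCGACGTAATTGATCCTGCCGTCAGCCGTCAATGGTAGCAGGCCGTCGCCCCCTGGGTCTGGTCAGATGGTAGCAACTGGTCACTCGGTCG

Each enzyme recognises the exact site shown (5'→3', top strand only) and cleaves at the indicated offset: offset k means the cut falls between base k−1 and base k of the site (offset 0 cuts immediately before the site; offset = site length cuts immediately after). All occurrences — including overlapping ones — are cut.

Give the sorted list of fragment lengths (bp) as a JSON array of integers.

[4,4,5,5,5,5,5,6,7,7,7,7,7,8,8,9,9,10,10,11,11,15,16,16]

Site scan:
  DwuIX (AACGC, off=5): starts [5, 33, 38, 43, 103] → cuts [10, 38, 43, 48, 108]
  NpsIV (GCCGTC, off=1): starts [13, 79, 123, 130, 147] → cuts [14, 80, 124, 131, 148]
  QalIV (GGTC, off=3): starts [0, 56, 93, 97, 161, 166, 184, 192] → cuts [3, 59, 96, 100, 164, 169, 187, 195]
  PtaI (ATGGTAGC, off=4): starts [25, 61, 71, 85, 137, 172] → cuts [29, 65, 75, 89, 141, 176]

All cut coordinates (distinct, sorted): [3, 10, 14, 29, 38, 43, 48, 59, 65, 75, 80, 89, 96, 100, 108, 124, 131, 141, 148, 164, 169, 176, 187, 195]

Fragment lengths:
  3→10: 7 bp
  10→14: 4 bp
  14→29: 15 bp
  29→38: 9 bp
  38→43: 5 bp
  43→48: 5 bp
  48→59: 11 bp
  59→65: 6 bp
  65→75: 10 bp
  75→80: 5 bp
  80→89: 9 bp
  89→96: 7 bp
  96→100: 4 bp
  100→108: 8 bp
  108→124: 16 bp
  124→131: 7 bp
  131→141: 10 bp
  141→148: 7 bp
  148→164: 16 bp
  164→169: 5 bp
  169→176: 7 bp
  176→187: 11 bp
  187→195: 8 bp
  195→3 (wrap): 197-195+3 = 5 bp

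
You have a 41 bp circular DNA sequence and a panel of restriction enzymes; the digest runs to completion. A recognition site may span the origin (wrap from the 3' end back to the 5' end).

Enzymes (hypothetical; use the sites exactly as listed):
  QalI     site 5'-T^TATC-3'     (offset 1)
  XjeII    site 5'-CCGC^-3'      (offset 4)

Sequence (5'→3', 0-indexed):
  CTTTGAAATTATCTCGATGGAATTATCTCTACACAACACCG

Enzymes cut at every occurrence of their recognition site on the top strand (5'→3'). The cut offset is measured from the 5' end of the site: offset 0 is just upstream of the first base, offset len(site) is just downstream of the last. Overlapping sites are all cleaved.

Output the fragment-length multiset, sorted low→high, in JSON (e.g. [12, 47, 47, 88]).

[8,14,19]

Site scan:
  QalI TTATC/1: at [8, 22] ⇒ [9, 23]
  XjeII CCGC/4: at [38] ⇒ [1]

All cut coordinates (distinct, sorted): [1, 9, 23]

Fragment lengths:
  1→9: 8 bp
  9→23: 14 bp
  23→1 (wrap): 41-23+1 = 19 bp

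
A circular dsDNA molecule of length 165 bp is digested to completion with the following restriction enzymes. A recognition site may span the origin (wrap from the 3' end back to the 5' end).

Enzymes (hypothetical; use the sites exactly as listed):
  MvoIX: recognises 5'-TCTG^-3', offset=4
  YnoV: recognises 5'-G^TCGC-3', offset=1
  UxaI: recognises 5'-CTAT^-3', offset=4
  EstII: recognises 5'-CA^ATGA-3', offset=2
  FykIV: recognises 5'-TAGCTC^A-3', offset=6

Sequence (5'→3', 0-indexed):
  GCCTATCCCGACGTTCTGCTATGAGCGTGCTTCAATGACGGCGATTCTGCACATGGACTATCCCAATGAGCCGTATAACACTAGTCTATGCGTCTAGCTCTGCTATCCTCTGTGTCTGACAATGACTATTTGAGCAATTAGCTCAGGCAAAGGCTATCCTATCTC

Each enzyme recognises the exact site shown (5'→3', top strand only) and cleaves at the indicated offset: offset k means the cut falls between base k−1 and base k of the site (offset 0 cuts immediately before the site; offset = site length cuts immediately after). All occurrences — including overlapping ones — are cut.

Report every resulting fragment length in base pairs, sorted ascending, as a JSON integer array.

Scan for sites:
  MvoIX TCTG/4: at [14, 45, 98, 108, 114] ⇒ [18, 49, 102, 112, 118]
  YnoV (GTCGC, off=1): no sites
  UxaI CTAT/4: at [2, 18, 57, 85, 102, 125, 153, 158] ⇒ [6, 22, 61, 89, 106, 129, 157, 162]
  EstII CAATGA/2: at [32, 63, 119] ⇒ [34, 65, 121]
  FykIV TAGCTCA/6: at [138] ⇒ [144]

All cut coordinates (distinct, sorted): [6, 18, 22, 34, 49, 61, 65, 89, 102, 106, 112, 118, 121, 129, 144, 157, 162]

Fragment lengths:
  6→18: 12 bp
  18→22: 4 bp
  22→34: 12 bp
  34→49: 15 bp
  49→61: 12 bp
  61→65: 4 bp
  65→89: 24 bp
  89→102: 13 bp
  102→106: 4 bp
  106→112: 6 bp
  112→118: 6 bp
  118→121: 3 bp
  121→129: 8 bp
  129→144: 15 bp
  144→157: 13 bp
  157→162: 5 bp
  162→6 (wrap): 165-162+6 = 9 bp

[3,4,4,4,5,6,6,8,9,12,12,12,13,13,15,15,24]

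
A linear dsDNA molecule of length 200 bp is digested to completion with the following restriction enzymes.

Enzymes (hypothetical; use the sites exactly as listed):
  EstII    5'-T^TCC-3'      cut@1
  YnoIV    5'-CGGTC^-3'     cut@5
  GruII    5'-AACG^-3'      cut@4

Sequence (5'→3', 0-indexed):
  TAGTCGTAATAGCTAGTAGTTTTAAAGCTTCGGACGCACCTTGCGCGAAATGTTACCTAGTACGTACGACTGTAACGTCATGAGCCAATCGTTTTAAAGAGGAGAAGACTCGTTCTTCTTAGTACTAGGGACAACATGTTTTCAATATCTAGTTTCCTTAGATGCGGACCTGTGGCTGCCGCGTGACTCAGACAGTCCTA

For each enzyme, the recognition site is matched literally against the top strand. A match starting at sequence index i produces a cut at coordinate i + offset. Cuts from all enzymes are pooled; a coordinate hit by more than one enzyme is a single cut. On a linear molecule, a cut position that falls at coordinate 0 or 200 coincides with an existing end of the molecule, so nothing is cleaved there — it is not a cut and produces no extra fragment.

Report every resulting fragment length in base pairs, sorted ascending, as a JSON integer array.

[46,77,77]

Scan for sites:
  EstII (TTCC, off=1): starts [153] → cuts [154]
  YnoIV (CGGTC, off=5): no sites
  GruII (AACG, off=4): starts [73] → cuts [77]

All cut coordinates (distinct, sorted): [77, 154]

Fragments:
  [0,77): 77 bp
  [77,154): 77 bp
  [154,200): 46 bp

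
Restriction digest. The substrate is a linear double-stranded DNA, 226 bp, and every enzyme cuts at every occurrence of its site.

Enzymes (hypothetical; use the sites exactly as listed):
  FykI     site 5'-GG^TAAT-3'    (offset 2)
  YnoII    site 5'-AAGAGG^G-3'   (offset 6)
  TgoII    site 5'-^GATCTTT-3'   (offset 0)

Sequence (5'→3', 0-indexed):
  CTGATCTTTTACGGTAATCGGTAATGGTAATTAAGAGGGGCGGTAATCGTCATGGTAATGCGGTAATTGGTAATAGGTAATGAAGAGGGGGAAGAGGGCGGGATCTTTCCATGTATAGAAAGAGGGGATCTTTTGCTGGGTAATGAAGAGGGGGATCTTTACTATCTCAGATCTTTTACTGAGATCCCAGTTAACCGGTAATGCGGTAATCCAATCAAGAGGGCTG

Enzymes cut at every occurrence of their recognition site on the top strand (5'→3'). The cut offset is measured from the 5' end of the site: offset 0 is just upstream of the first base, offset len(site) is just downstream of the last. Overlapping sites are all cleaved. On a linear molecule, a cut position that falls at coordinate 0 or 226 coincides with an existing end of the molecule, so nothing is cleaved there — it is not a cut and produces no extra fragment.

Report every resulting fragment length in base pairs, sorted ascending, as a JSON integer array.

[1,2,2,4,4,5,6,7,7,7,8,8,9,11,11,11,12,12,14,16,16,24,29]

Site scan:
  FykI GGTAAT/2: at [12, 19, 25, 41, 53, 61, 68, 75, 138, 196, 204] ⇒ [14, 21, 27, 43, 55, 63, 70, 77, 140, 198, 206]
  YnoII AAGAGGG/6: at [32, 82, 91, 119, 145, 216] ⇒ [38, 88, 97, 125, 151, 222]
  TgoII GATCTTT/0: at [2, 101, 126, 153, 169] ⇒ [2, 101, 126, 153, 169]

All cut coordinates (distinct, sorted): [2, 14, 21, 27, 38, 43, 55, 63, 70, 77, 88, 97, 101, 125, 126, 140, 151, 153, 169, 198, 206, 222]

Fragments:
  [0,2): 2 bp
  [2,14): 12 bp
  [14,21): 7 bp
  [21,27): 6 bp
  [27,38): 11 bp
  [38,43): 5 bp
  [43,55): 12 bp
  [55,63): 8 bp
  [63,70): 7 bp
  [70,77): 7 bp
  [77,88): 11 bp
  [88,97): 9 bp
  [97,101): 4 bp
  [101,125): 24 bp
  [125,126): 1 bp
  [126,140): 14 bp
  [140,151): 11 bp
  [151,153): 2 bp
  [153,169): 16 bp
  [169,198): 29 bp
  [198,206): 8 bp
  [206,222): 16 bp
  [222,226): 4 bp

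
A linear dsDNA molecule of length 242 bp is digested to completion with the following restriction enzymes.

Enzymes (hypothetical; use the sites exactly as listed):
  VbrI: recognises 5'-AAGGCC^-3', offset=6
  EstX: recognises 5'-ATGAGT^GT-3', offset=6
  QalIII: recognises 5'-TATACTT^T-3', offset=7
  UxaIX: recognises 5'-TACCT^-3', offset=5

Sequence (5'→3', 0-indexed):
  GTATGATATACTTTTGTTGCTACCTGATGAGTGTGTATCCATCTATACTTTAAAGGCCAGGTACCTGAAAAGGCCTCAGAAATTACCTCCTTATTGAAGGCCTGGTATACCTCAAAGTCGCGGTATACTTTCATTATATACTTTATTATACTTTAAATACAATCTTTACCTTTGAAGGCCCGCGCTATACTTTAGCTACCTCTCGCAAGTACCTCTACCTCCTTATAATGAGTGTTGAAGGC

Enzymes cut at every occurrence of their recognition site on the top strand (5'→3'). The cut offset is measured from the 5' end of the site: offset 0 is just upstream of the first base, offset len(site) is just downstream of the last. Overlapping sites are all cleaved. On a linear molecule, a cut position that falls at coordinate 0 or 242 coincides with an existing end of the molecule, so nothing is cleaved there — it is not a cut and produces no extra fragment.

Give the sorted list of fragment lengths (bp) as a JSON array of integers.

Scan for sites:
  VbrI (AAGGCC, off=6): starts [52, 69, 96, 174] → cuts [58, 75, 102, 180]
  EstX (ATGAGTGT, off=6): starts [26, 227] → cuts [32, 233]
  QalIII (TATACTTT, off=7): starts [6, 43, 123, 136, 146, 185] → cuts [13, 50, 130, 143, 153, 192]
  UxaIX (TACCT, off=5): starts [20, 61, 83, 107, 166, 196, 209, 215] → cuts [25, 66, 88, 112, 171, 201, 214, 220]

All cut coordinates (distinct, sorted): [13, 25, 32, 50, 58, 66, 75, 88, 102, 112, 130, 143, 153, 171, 180, 192, 201, 214, 220, 233]

Fragment lengths:
  [0,13): 13 bp
  [13,25): 12 bp
  [25,32): 7 bp
  [32,50): 18 bp
  [50,58): 8 bp
  [58,66): 8 bp
  [66,75): 9 bp
  [75,88): 13 bp
  [88,102): 14 bp
  [102,112): 10 bp
  [112,130): 18 bp
  [130,143): 13 bp
  [143,153): 10 bp
  [153,171): 18 bp
  [171,180): 9 bp
  [180,192): 12 bp
  [192,201): 9 bp
  [201,214): 13 bp
  [214,220): 6 bp
  [220,233): 13 bp
  [233,242): 9 bp

[6,7,8,8,9,9,9,9,10,10,12,12,13,13,13,13,13,14,18,18,18]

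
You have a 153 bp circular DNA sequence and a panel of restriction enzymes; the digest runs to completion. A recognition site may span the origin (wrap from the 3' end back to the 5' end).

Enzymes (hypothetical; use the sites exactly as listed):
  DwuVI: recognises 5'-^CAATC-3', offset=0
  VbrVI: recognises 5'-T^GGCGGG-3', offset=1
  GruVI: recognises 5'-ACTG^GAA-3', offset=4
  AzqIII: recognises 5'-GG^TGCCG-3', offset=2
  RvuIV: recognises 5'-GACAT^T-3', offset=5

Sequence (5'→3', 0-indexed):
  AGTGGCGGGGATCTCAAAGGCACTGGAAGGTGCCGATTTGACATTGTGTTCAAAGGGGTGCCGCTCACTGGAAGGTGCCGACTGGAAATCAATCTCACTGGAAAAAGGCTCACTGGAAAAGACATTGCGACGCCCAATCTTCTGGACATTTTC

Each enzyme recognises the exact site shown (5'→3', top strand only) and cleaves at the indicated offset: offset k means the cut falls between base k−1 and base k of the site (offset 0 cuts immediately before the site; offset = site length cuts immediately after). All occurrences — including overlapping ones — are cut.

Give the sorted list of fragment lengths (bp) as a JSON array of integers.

Site scan:
  DwuVI (CAATC, off=0): starts [89, 134] → cuts [89, 134]
  VbrVI (TGGCGGG, off=1): starts [2] → cuts [3]
  GruVI (ACTGGAA, off=4): starts [21, 66, 80, 96, 111] → cuts [25, 70, 84, 100, 115]
  AzqIII (GGTGCCG, off=2): starts [28, 56, 73] → cuts [30, 58, 75]
  RvuIV (GACATT, off=5): starts [39, 120, 144] → cuts [44, 125, 149]

All cut coordinates (distinct, sorted): [3, 25, 30, 44, 58, 70, 75, 84, 89, 100, 115, 125, 134, 149]

Fragment lengths:
  3→25: 22 bp
  25→30: 5 bp
  30→44: 14 bp
  44→58: 14 bp
  58→70: 12 bp
  70→75: 5 bp
  75→84: 9 bp
  84→89: 5 bp
  89→100: 11 bp
  100→115: 15 bp
  115→125: 10 bp
  125→134: 9 bp
  134→149: 15 bp
  149→3 (wrap): 153-149+3 = 7 bp

[5,5,5,7,9,9,10,11,12,14,14,15,15,22]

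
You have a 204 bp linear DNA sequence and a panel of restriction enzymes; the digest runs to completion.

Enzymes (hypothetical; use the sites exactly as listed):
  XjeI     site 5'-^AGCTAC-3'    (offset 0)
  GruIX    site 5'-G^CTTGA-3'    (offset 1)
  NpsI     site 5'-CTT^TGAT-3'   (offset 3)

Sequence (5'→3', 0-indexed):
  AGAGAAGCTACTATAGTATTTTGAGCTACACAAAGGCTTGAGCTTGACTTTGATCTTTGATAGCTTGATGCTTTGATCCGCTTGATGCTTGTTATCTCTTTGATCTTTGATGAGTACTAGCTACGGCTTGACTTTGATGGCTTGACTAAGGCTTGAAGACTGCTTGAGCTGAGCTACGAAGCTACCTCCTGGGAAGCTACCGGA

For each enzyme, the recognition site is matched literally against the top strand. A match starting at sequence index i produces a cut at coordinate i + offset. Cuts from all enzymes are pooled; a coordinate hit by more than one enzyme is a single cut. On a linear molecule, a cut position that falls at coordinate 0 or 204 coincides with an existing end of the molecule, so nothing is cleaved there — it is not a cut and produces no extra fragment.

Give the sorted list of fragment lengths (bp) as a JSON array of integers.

[5,6,6,6,7,7,7,8,8,8,8,9,10,10,11,11,11,13,15,18,20]

Scan for sites:
  XjeI AGCTAC/0: at [5, 23, 118, 171, 179, 194] ⇒ [5, 23, 118, 171, 179, 194]
  GruIX GCTTGA/1: at [35, 41, 62, 79, 125, 139, 150, 161] ⇒ [36, 42, 63, 80, 126, 140, 151, 162]
  NpsI CTTTGAT/3: at [47, 54, 70, 97, 104, 131] ⇒ [50, 57, 73, 100, 107, 134]

All cut coordinates (distinct, sorted): [5, 23, 36, 42, 50, 57, 63, 73, 80, 100, 107, 118, 126, 134, 140, 151, 162, 171, 179, 194]

Fragment lengths:
  [0,5): 5 bp
  [5,23): 18 bp
  [23,36): 13 bp
  [36,42): 6 bp
  [42,50): 8 bp
  [50,57): 7 bp
  [57,63): 6 bp
  [63,73): 10 bp
  [73,80): 7 bp
  [80,100): 20 bp
  [100,107): 7 bp
  [107,118): 11 bp
  [118,126): 8 bp
  [126,134): 8 bp
  [134,140): 6 bp
  [140,151): 11 bp
  [151,162): 11 bp
  [162,171): 9 bp
  [171,179): 8 bp
  [179,194): 15 bp
  [194,204): 10 bp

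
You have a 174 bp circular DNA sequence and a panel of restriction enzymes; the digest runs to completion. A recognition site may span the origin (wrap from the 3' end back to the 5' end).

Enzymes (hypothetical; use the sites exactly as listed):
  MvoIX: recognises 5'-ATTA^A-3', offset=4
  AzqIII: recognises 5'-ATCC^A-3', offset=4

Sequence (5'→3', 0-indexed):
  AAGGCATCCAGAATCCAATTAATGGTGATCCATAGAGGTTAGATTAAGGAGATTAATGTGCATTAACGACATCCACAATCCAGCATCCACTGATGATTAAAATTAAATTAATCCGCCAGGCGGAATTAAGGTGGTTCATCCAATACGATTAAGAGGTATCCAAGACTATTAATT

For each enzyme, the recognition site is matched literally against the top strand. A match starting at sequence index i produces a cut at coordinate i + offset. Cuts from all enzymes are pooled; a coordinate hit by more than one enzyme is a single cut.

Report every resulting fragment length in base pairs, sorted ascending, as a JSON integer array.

Site scan:
  MvoIX ATTAA/4: at [17, 42, 51, 61, 95, 101, 106, 124, 147, 167, 171] ⇒ [1, 21, 46, 55, 65, 99, 105, 110, 128, 151, 171]
  AzqIII ATCCA/4: at [5, 12, 27, 70, 77, 84, 137, 157] ⇒ [9, 16, 31, 74, 81, 88, 141, 161]

All cut coordinates (distinct, sorted): [1, 9, 16, 21, 31, 46, 55, 65, 74, 81, 88, 99, 105, 110, 128, 141, 151, 161, 171]

Fragments:
  1→9: 8 bp
  9→16: 7 bp
  16→21: 5 bp
  21→31: 10 bp
  31→46: 15 bp
  46→55: 9 bp
  55→65: 10 bp
  65→74: 9 bp
  74→81: 7 bp
  81→88: 7 bp
  88→99: 11 bp
  99→105: 6 bp
  105→110: 5 bp
  110→128: 18 bp
  128→141: 13 bp
  141→151: 10 bp
  151→161: 10 bp
  161→171: 10 bp
  171→1 (wrap): 174-171+1 = 4 bp

[4,5,5,6,7,7,7,8,9,9,10,10,10,10,10,11,13,15,18]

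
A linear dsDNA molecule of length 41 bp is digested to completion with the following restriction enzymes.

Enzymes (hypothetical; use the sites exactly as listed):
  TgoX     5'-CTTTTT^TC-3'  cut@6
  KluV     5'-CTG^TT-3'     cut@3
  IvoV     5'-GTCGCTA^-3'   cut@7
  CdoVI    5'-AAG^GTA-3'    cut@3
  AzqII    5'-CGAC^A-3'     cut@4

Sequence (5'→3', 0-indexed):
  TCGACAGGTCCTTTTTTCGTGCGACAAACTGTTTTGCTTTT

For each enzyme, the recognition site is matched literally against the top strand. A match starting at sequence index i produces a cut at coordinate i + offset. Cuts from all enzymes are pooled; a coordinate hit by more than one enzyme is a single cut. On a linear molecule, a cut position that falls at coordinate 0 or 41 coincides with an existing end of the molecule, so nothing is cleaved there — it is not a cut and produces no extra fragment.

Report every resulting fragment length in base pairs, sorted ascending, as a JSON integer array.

Site scan:
  TgoX (CTTTTTTC, off=6): starts [10] → cuts [16]
  KluV (CTGTT, off=3): starts [28] → cuts [31]
  IvoV (GTCGCTA, off=7): no sites
  CdoVI (AAGGTA, off=3): no sites
  AzqII (CGACA, off=4): starts [1, 21] → cuts [5, 25]

All cut coordinates (distinct, sorted): [5, 16, 25, 31]

Fragments:
  [0,5): 5 bp
  [5,16): 11 bp
  [16,25): 9 bp
  [25,31): 6 bp
  [31,41): 10 bp

[5,6,9,10,11]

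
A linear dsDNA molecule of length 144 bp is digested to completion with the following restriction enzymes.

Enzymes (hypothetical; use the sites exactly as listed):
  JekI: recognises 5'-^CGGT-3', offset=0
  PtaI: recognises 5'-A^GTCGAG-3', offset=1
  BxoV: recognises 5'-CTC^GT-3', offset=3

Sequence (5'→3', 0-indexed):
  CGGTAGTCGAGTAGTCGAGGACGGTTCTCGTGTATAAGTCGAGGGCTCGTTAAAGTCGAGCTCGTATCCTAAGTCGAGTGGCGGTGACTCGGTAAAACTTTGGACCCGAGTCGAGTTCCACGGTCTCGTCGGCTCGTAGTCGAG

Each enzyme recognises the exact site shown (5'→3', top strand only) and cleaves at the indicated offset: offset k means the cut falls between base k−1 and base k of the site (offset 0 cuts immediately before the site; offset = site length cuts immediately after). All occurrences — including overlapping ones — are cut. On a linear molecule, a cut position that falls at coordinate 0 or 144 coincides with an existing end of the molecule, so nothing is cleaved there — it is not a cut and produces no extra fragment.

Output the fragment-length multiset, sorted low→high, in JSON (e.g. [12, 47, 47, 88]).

[3,5,6,6,7,8,8,8,8,8,8,9,9,9,11,11,20]

Per-enzyme occurrences:
  JekI (CGGT, off=0): starts [0, 21, 81, 89, 120] → cuts [21, 81, 89, 120] (position 0 is a terminus of the linear molecule — no cut)
  PtaI (AGTCGAG, off=1): starts [4, 12, 36, 53, 71, 108, 137] → cuts [5, 13, 37, 54, 72, 109, 138]
  BxoV (CTCGT, off=3): starts [26, 45, 60, 124, 132] → cuts [29, 48, 63, 127, 135]

Pooled cuts: [5, 13, 21, 29, 37, 48, 54, 63, 72, 81, 89, 109, 120, 127, 135, 138]

Fragments:
  [0,5): 5 bp
  [5,13): 8 bp
  [13,21): 8 bp
  [21,29): 8 bp
  [29,37): 8 bp
  [37,48): 11 bp
  [48,54): 6 bp
  [54,63): 9 bp
  [63,72): 9 bp
  [72,81): 9 bp
  [81,89): 8 bp
  [89,109): 20 bp
  [109,120): 11 bp
  [120,127): 7 bp
  [127,135): 8 bp
  [135,138): 3 bp
  [138,144): 6 bp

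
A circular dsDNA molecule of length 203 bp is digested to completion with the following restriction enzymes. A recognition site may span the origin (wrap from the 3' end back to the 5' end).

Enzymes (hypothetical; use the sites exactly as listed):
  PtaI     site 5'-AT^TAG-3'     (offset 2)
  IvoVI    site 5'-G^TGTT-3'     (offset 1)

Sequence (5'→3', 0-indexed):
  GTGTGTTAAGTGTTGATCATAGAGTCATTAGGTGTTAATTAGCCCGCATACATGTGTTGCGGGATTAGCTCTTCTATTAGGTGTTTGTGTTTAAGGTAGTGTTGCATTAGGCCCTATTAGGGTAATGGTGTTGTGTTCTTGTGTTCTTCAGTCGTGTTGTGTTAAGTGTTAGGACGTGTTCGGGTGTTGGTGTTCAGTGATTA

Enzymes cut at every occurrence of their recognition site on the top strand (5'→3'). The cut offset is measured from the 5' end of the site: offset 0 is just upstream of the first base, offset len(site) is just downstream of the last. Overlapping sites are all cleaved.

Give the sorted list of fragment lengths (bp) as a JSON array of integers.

[4,4,5,5,5,6,6,7,7,7,8,8,8,10,10,11,11,11,12,12,13,15,18]

Scan for sites:
  PtaI (ATTAG, off=2): starts [26, 37, 63, 75, 105, 115, 199] → cuts [28, 39, 65, 77, 107, 117, 201]
  IvoVI (GTGTT, off=1): starts [2, 9, 31, 53, 80, 86, 98, 127, 132, 140, 153, 158, 165, 175, 183, 189] → cuts [3, 10, 32, 54, 81, 87, 99, 128, 133, 141, 154, 159, 166, 176, 184, 190]

Pooled cuts: [3, 10, 28, 32, 39, 54, 65, 77, 81, 87, 99, 107, 117, 128, 133, 141, 154, 159, 166, 176, 184, 190, 201]

Fragments:
  3→10: 7 bp
  10→28: 18 bp
  28→32: 4 bp
  32→39: 7 bp
  39→54: 15 bp
  54→65: 11 bp
  65→77: 12 bp
  77→81: 4 bp
  81→87: 6 bp
  87→99: 12 bp
  99→107: 8 bp
  107→117: 10 bp
  117→128: 11 bp
  128→133: 5 bp
  133→141: 8 bp
  141→154: 13 bp
  154→159: 5 bp
  159→166: 7 bp
  166→176: 10 bp
  176→184: 8 bp
  184→190: 6 bp
  190→201: 11 bp
  201→3 (wrap): 203-201+3 = 5 bp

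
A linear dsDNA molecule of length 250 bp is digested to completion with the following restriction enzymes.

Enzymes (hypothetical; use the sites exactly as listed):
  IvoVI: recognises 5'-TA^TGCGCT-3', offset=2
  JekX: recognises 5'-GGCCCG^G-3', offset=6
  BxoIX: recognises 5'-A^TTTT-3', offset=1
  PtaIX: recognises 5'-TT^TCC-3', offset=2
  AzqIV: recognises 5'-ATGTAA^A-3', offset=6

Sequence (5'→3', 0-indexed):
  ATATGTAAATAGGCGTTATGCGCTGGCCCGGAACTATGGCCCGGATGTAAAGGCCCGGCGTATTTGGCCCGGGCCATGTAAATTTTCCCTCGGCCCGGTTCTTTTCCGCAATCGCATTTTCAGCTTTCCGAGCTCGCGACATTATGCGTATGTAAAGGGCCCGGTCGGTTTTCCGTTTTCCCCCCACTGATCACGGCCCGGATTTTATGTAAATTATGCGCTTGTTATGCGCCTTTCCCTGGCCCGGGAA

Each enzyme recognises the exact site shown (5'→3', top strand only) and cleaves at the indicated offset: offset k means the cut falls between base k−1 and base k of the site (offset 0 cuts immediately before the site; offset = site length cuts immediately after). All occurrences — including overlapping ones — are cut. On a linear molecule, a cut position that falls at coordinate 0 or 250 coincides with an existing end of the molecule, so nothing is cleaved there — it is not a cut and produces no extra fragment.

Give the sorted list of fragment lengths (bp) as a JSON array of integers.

Site scan:
  IvoVI (TATGCGCT, off=2): starts [16, 214] → cuts [18, 216]
  JekX (GGCCCGG, off=6): starts [24, 37, 51, 65, 91, 157, 194, 240] → cuts [30, 43, 57, 71, 97, 163, 200, 246]
  BxoIX (ATTTT, off=1): starts [81, 115, 201] → cuts [82, 116, 202]
  PtaIX (TTTCC, off=2): starts [83, 102, 124, 169, 176, 233] → cuts [85, 104, 126, 171, 178, 235]
  AzqIV (ATGTAAA, off=6): starts [2, 44, 75, 149, 206] → cuts [8, 50, 81, 155, 212]

Pooled cuts: [8, 18, 30, 43, 50, 57, 71, 81, 82, 85, 97, 104, 116, 126, 155, 163, 171, 178, 200, 202, 212, 216, 235, 246]

Fragment lengths:
  [0,8): 8 bp
  [8,18): 10 bp
  [18,30): 12 bp
  [30,43): 13 bp
  [43,50): 7 bp
  [50,57): 7 bp
  [57,71): 14 bp
  [71,81): 10 bp
  [81,82): 1 bp
  [82,85): 3 bp
  [85,97): 12 bp
  [97,104): 7 bp
  [104,116): 12 bp
  [116,126): 10 bp
  [126,155): 29 bp
  [155,163): 8 bp
  [163,171): 8 bp
  [171,178): 7 bp
  [178,200): 22 bp
  [200,202): 2 bp
  [202,212): 10 bp
  [212,216): 4 bp
  [216,235): 19 bp
  [235,246): 11 bp
  [246,250): 4 bp

[1,2,3,4,4,7,7,7,7,8,8,8,10,10,10,10,11,12,12,12,13,14,19,22,29]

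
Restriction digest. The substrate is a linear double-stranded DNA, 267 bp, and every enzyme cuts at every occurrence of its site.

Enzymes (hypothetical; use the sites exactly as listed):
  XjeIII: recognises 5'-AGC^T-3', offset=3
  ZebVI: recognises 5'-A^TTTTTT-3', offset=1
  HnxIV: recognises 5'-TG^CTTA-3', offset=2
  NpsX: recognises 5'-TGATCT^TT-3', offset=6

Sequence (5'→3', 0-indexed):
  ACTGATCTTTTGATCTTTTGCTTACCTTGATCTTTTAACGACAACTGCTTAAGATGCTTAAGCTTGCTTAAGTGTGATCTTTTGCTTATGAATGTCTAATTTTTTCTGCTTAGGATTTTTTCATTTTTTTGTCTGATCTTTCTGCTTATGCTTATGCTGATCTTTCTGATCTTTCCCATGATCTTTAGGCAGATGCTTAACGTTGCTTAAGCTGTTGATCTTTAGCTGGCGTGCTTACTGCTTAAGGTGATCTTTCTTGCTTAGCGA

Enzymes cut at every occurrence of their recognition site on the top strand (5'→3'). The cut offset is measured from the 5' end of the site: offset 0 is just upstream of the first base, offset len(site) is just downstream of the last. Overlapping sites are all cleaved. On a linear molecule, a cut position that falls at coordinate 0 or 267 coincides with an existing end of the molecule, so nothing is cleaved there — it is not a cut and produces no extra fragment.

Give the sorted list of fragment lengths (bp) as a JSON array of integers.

[3,4,4,5,5,6,6,7,7,7,7,7,8,8,8,8,9,9,9,9,10,11,12,13,13,13,14,14,15,16]

Site scan:
  XjeIII AGCT/3: at [60, 209, 223] ⇒ [63, 212, 226]
  ZebVI ATTTTTT/1: at [98, 114, 122] ⇒ [99, 115, 123]
  HnxIV TGCTTA/2: at [18, 45, 54, 64, 82, 106, 142, 148, 193, 203, 231, 238, 257] ⇒ [20, 47, 56, 66, 84, 108, 144, 150, 195, 205, 233, 240, 259]
  NpsX TGATCTTT/6: at [2, 10, 27, 74, 133, 157, 166, 178, 215, 247] ⇒ [8, 16, 33, 80, 139, 163, 172, 184, 221, 253]

Pooled cuts: [8, 16, 20, 33, 47, 56, 63, 66, 80, 84, 99, 108, 115, 123, 139, 144, 150, 163, 172, 184, 195, 205, 212, 221, 226, 233, 240, 253, 259]

Fragments:
  [0,8): 8 bp
  [8,16): 8 bp
  [16,20): 4 bp
  [20,33): 13 bp
  [33,47): 14 bp
  [47,56): 9 bp
  [56,63): 7 bp
  [63,66): 3 bp
  [66,80): 14 bp
  [80,84): 4 bp
  [84,99): 15 bp
  [99,108): 9 bp
  [108,115): 7 bp
  [115,123): 8 bp
  [123,139): 16 bp
  [139,144): 5 bp
  [144,150): 6 bp
  [150,163): 13 bp
  [163,172): 9 bp
  [172,184): 12 bp
  [184,195): 11 bp
  [195,205): 10 bp
  [205,212): 7 bp
  [212,221): 9 bp
  [221,226): 5 bp
  [226,233): 7 bp
  [233,240): 7 bp
  [240,253): 13 bp
  [253,259): 6 bp
  [259,267): 8 bp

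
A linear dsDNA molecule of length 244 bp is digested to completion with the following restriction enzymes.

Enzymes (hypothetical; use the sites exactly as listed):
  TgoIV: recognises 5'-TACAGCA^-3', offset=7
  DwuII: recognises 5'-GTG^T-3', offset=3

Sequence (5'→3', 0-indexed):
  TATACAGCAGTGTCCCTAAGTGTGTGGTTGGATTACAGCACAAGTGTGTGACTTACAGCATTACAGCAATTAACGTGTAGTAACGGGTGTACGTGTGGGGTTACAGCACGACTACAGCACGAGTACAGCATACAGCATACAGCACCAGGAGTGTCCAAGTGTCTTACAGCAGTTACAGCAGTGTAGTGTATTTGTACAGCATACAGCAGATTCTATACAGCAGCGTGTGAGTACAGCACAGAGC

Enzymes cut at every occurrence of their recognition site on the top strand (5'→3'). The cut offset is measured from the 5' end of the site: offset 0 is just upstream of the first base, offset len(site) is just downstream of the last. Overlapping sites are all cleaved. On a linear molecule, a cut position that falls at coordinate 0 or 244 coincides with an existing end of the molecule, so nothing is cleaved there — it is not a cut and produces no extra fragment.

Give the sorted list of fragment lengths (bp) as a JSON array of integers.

Site scan:
  TgoIV (TACAGCA, off=7): starts [2, 33, 53, 61, 101, 112, 123, 130, 137, 164, 173, 194, 201, 215, 231] → cuts [9, 40, 60, 68, 108, 119, 130, 137, 144, 171, 180, 201, 208, 222, 238]
  DwuII (GTGT, off=3): starts [9, 19, 21, 43, 45, 74, 86, 92, 150, 158, 180, 185, 224] → cuts [12, 22, 24, 46, 48, 77, 89, 95, 153, 161, 183, 188, 227]

All cut coordinates (distinct, sorted): [9, 12, 22, 24, 40, 46, 48, 60, 68, 77, 89, 95, 108, 119, 130, 137, 144, 153, 161, 171, 180, 183, 188, 201, 208, 222, 227, 238]

Fragment lengths:
  [0,9): 9 bp
  [9,12): 3 bp
  [12,22): 10 bp
  [22,24): 2 bp
  [24,40): 16 bp
  [40,46): 6 bp
  [46,48): 2 bp
  [48,60): 12 bp
  [60,68): 8 bp
  [68,77): 9 bp
  [77,89): 12 bp
  [89,95): 6 bp
  [95,108): 13 bp
  [108,119): 11 bp
  [119,130): 11 bp
  [130,137): 7 bp
  [137,144): 7 bp
  [144,153): 9 bp
  [153,161): 8 bp
  [161,171): 10 bp
  [171,180): 9 bp
  [180,183): 3 bp
  [183,188): 5 bp
  [188,201): 13 bp
  [201,208): 7 bp
  [208,222): 14 bp
  [222,227): 5 bp
  [227,238): 11 bp
  [238,244): 6 bp

[2,2,3,3,5,5,6,6,6,7,7,7,8,8,9,9,9,9,10,10,11,11,11,12,12,13,13,14,16]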